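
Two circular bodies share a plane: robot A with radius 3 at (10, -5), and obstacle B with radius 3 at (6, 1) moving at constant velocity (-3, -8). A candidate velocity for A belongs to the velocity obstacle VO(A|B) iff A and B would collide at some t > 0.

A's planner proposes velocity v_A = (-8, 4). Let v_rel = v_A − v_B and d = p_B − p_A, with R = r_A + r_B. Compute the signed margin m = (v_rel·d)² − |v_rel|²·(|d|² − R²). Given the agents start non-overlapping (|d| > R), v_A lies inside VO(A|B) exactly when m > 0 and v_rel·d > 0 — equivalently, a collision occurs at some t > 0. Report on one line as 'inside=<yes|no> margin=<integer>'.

d = (-4, 6),  |d|² = 52;  R = 3+3 = 6,  c = 52−6² = 16
v_rel = (-5, 12),  |v_rel|² = 169;  v_rel·d = (-5)·(-4) + (12)·(6) = 92
169·t² − 184·t + 16 = 0  ⇒  m = 92² − 169·16 = 5760
m = 5760 > 0,  v_rel·d = 92 > 0  ⇒  inside

inside=yes margin=5760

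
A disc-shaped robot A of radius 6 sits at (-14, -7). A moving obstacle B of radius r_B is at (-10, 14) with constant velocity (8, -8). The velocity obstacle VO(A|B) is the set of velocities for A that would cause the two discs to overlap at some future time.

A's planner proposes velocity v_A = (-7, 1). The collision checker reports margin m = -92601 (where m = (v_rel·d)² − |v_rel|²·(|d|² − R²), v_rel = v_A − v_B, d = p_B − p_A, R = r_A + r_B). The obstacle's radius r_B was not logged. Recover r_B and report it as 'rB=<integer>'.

m = -92601
d = (4, 21);  v_rel = (-15, 9),  |v_rel|² = 306
v_rel×d = (-15)·(21) − (9)·(4) = -351
since m = R²·306 − (-351)²:  R² = (123201 + -92601) / 306 = 100
R = √100 = 10  ⇒  r_B = 10 − 6 = 4

rB=4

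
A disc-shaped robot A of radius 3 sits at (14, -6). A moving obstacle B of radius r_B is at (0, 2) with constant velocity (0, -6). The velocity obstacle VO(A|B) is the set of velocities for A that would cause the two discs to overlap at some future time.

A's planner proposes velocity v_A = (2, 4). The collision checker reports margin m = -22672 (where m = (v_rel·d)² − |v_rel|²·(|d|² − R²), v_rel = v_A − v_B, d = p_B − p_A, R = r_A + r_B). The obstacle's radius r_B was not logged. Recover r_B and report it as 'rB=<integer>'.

m = -22672
d = (-14, 8);  v_rel = (2, 10),  |v_rel|² = 104
v_rel×d = (2)·(8) − (10)·(-14) = 156
since m = R²·104 − 156²:  R² = (24336 + -22672) / 104 = 16
R = √16 = 4  ⇒  r_B = 4 − 3 = 1

rB=1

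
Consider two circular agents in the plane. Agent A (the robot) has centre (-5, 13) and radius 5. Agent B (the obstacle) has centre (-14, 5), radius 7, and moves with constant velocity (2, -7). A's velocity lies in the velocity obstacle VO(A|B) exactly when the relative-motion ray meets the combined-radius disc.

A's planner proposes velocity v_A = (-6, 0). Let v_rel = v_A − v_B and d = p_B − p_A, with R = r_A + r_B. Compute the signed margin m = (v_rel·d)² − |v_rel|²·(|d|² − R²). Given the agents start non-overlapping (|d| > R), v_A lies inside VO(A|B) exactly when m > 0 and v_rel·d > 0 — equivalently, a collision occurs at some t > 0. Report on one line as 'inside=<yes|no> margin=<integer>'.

d = (-9, -8),  |d|² = 145;  R = 5+7 = 12,  c = 145−12² = 1
v_rel = (-8, 7),  |v_rel|² = 113;  v_rel·d = (-8)·(-9) + (7)·(-8) = 16
113·t² − 32·t + 1 = 0  ⇒  m = 16² − 113·1 = 143
m = 143 > 0,  v_rel·d = 16 > 0  ⇒  inside

inside=yes margin=143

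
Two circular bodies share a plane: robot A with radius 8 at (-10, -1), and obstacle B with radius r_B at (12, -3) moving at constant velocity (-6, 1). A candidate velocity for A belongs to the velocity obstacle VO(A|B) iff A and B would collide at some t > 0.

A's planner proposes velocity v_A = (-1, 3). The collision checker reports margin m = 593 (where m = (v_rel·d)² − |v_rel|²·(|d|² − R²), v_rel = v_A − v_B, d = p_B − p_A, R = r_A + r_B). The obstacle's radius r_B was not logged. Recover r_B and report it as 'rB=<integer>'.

m = 593
d = (22, -2);  v_rel = (5, 2),  |v_rel|² = 29
v_rel×d = (5)·(-2) − (2)·(22) = -54
since m = R²·29 − (-54)²:  R² = (2916 + 593) / 29 = 121
R = √121 = 11  ⇒  r_B = 11 − 8 = 3

rB=3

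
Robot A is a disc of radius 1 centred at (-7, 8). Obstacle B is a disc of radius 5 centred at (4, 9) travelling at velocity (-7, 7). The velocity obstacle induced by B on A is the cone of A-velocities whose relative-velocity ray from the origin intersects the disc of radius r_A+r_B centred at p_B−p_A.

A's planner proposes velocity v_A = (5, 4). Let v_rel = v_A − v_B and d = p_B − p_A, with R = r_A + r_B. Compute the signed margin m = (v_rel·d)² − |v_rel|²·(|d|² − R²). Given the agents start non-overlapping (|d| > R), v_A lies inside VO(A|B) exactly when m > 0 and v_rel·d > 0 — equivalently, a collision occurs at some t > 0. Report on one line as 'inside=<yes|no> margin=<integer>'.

d = (11, 1),  |d|² = 122;  R = 1+5 = 6,  c = 122−6² = 86
v_rel = (12, -3),  |v_rel|² = 153;  v_rel·d = (12)·(11) + (-3)·(1) = 129
153·t² − 258·t + 86 = 0  ⇒  m = 129² − 153·86 = 3483
m = 3483 > 0,  v_rel·d = 129 > 0  ⇒  inside

inside=yes margin=3483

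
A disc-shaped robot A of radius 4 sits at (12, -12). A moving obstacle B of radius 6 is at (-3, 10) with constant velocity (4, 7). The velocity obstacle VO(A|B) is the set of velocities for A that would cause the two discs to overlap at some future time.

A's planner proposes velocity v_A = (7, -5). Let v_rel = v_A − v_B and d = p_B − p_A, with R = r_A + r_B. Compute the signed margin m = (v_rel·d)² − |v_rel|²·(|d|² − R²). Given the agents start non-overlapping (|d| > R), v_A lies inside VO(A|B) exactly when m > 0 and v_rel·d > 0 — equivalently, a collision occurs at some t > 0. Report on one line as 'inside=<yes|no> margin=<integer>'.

d = (-15, 22),  |d|² = 709;  R = 4+6 = 10,  c = 709−10² = 609
v_rel = (3, -12),  |v_rel|² = 153;  v_rel·d = (3)·(-15) + (-12)·(22) = -309
153·t² + 618·t + 609 = 0  ⇒  m = (-309)² − 153·609 = 2304
m = 2304 > 0,  v_rel·d = -309 < 0  ⇒  outside

inside=no margin=2304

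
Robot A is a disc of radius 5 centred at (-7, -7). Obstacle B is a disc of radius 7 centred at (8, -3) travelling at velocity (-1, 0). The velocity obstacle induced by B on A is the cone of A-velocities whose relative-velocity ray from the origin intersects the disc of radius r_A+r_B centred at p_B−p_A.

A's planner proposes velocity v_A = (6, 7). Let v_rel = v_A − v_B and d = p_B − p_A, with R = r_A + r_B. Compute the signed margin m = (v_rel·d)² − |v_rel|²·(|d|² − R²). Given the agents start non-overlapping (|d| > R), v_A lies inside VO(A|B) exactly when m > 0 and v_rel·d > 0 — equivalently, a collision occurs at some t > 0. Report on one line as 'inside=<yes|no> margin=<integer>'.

d = (15, 4),  |d|² = 241;  R = 5+7 = 12,  c = 241−12² = 97
v_rel = (7, 7),  |v_rel|² = 98;  v_rel·d = (7)·(15) + (7)·(4) = 133
98·t² − 266·t + 97 = 0  ⇒  m = 133² − 98·97 = 8183
m = 8183 > 0,  v_rel·d = 133 > 0  ⇒  inside

inside=yes margin=8183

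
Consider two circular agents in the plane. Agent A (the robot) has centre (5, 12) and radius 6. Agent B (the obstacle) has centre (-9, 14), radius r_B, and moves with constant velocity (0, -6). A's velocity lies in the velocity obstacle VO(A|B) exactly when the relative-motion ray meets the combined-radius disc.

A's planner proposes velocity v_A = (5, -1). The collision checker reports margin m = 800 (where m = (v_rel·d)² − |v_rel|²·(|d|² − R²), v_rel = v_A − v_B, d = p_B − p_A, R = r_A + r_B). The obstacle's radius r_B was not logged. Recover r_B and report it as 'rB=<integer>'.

m = 800
d = (-14, 2);  v_rel = (5, 5),  |v_rel|² = 50
v_rel×d = (5)·(2) − (5)·(-14) = 80
since m = R²·50 − 80²:  R² = (6400 + 800) / 50 = 144
R = √144 = 12  ⇒  r_B = 12 − 6 = 6

rB=6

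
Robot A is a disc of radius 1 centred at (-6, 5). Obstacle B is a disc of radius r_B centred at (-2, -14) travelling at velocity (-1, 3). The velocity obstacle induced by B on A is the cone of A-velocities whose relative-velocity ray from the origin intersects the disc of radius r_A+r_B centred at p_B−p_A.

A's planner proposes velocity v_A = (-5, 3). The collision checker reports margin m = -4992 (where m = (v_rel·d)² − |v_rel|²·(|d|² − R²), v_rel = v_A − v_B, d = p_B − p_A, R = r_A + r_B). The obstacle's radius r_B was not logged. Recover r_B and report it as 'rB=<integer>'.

m = -4992
d = (4, -19);  v_rel = (-4, 0),  |v_rel|² = 16
v_rel×d = (-4)·(-19) − (0)·(4) = 76
since m = R²·16 − 76²:  R² = (5776 + -4992) / 16 = 49
R = √49 = 7  ⇒  r_B = 7 − 1 = 6

rB=6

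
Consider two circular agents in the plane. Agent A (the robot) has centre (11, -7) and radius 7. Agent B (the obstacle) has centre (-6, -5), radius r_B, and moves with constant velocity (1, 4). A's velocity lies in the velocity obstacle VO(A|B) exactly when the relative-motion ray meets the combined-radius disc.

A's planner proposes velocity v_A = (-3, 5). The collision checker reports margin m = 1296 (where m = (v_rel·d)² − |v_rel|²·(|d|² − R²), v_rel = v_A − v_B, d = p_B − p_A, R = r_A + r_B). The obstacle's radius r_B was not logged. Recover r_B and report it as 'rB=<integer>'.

m = 1296
d = (-17, 2);  v_rel = (-4, 1),  |v_rel|² = 17
v_rel×d = (-4)·(2) − (1)·(-17) = 9
since m = R²·17 − 9²:  R² = (81 + 1296) / 17 = 81
R = √81 = 9  ⇒  r_B = 9 − 7 = 2

rB=2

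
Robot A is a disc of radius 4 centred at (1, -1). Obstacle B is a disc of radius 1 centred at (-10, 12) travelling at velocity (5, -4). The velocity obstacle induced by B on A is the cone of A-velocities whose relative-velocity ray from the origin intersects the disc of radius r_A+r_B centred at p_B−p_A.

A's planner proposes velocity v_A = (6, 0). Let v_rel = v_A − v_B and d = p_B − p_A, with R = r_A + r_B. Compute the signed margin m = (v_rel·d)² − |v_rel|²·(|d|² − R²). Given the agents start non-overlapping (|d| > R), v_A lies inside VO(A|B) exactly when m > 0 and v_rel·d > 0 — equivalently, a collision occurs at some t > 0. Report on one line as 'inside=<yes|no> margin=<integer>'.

d = (-11, 13),  |d|² = 290;  R = 4+1 = 5,  c = 290−5² = 265
v_rel = (1, 4),  |v_rel|² = 17;  v_rel·d = (1)·(-11) + (4)·(13) = 41
17·t² − 82·t + 265 = 0  ⇒  m = 41² − 17·265 = -2824
m = -2824 < 0,  v_rel·d = 41 > 0  ⇒  outside

inside=no margin=-2824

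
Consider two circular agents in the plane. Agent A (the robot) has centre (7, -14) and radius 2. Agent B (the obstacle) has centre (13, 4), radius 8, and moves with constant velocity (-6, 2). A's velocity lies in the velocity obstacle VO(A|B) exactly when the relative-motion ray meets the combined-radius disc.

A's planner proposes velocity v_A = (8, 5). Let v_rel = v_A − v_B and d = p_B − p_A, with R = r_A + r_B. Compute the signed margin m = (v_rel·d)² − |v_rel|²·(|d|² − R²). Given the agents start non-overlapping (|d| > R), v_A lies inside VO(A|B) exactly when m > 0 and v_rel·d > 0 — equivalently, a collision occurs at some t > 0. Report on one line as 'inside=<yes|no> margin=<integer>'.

d = (6, 18),  |d|² = 360;  R = 2+8 = 10,  c = 360−10² = 260
v_rel = (14, 3),  |v_rel|² = 205;  v_rel·d = (14)·(6) + (3)·(18) = 138
205·t² − 276·t + 260 = 0  ⇒  m = 138² − 205·260 = -34256
m = -34256 < 0,  v_rel·d = 138 > 0  ⇒  outside

inside=no margin=-34256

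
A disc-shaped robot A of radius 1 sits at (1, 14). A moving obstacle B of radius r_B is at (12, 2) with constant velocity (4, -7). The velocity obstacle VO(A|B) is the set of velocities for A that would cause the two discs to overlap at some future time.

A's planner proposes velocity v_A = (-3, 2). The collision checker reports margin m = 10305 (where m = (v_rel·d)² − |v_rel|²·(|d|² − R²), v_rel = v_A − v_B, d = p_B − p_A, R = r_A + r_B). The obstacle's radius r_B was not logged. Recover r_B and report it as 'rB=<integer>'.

m = 10305
d = (11, -12);  v_rel = (-7, 9),  |v_rel|² = 130
v_rel×d = (-7)·(-12) − (9)·(11) = -15
since m = R²·130 − (-15)²:  R² = (225 + 10305) / 130 = 81
R = √81 = 9  ⇒  r_B = 9 − 1 = 8

rB=8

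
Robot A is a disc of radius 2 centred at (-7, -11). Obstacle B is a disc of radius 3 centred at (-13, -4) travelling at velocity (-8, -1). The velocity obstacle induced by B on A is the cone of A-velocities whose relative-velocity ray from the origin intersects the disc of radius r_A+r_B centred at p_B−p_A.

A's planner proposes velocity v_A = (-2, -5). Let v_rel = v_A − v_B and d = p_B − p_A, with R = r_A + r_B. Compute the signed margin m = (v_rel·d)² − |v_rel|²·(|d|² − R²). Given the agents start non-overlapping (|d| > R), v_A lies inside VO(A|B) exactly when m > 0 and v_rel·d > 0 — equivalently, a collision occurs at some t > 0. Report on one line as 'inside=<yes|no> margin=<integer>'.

d = (-6, 7),  |d|² = 85;  R = 2+3 = 5,  c = 85−5² = 60
v_rel = (6, -4),  |v_rel|² = 52;  v_rel·d = (6)·(-6) + (-4)·(7) = -64
52·t² + 128·t + 60 = 0  ⇒  m = (-64)² − 52·60 = 976
m = 976 > 0,  v_rel·d = -64 < 0  ⇒  outside

inside=no margin=976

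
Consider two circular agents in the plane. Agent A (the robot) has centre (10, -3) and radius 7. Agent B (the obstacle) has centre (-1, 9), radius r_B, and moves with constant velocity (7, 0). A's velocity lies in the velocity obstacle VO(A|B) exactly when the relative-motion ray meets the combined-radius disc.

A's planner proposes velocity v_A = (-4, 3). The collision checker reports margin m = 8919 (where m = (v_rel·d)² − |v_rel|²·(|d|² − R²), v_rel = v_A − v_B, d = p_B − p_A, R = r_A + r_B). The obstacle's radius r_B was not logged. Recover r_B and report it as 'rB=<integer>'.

m = 8919
d = (-11, 12);  v_rel = (-11, 3),  |v_rel|² = 130
v_rel×d = (-11)·(12) − (3)·(-11) = -99
since m = R²·130 − (-99)²:  R² = (9801 + 8919) / 130 = 144
R = √144 = 12  ⇒  r_B = 12 − 7 = 5

rB=5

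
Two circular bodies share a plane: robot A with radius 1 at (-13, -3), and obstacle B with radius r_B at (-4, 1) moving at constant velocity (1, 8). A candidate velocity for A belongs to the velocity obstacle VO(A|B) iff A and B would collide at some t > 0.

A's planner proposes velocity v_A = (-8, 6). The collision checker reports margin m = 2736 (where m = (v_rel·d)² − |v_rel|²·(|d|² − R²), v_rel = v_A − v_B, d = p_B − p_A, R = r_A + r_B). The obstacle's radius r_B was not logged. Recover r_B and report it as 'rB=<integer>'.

m = 2736
d = (9, 4);  v_rel = (-9, -2),  |v_rel|² = 85
v_rel×d = (-9)·(4) − (-2)·(9) = -18
since m = R²·85 − (-18)²:  R² = (324 + 2736) / 85 = 36
R = √36 = 6  ⇒  r_B = 6 − 1 = 5

rB=5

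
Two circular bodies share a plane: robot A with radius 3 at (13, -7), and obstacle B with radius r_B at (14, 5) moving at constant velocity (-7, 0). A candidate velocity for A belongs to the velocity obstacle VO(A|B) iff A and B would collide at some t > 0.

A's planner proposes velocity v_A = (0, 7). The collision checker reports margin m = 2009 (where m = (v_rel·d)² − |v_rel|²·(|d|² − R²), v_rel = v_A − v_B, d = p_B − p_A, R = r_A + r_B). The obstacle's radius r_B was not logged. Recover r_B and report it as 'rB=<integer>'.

m = 2009
d = (1, 12);  v_rel = (7, 7),  |v_rel|² = 98
v_rel×d = (7)·(12) − (7)·(1) = 77
since m = R²·98 − 77²:  R² = (5929 + 2009) / 98 = 81
R = √81 = 9  ⇒  r_B = 9 − 3 = 6

rB=6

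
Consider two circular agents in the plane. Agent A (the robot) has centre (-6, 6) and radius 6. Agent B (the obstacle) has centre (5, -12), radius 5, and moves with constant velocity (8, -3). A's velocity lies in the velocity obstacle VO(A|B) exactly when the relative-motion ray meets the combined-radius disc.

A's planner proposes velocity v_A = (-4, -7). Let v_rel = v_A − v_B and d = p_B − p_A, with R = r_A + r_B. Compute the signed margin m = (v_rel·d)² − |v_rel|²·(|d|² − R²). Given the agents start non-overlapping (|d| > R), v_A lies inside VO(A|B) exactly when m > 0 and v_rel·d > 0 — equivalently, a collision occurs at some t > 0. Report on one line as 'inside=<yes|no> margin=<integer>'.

d = (11, -18),  |d|² = 445;  R = 6+5 = 11,  c = 445−11² = 324
v_rel = (-12, -4),  |v_rel|² = 160;  v_rel·d = (-12)·(11) + (-4)·(-18) = -60
160·t² + 120·t + 324 = 0  ⇒  m = (-60)² − 160·324 = -48240
m = -48240 < 0,  v_rel·d = -60 < 0  ⇒  outside

inside=no margin=-48240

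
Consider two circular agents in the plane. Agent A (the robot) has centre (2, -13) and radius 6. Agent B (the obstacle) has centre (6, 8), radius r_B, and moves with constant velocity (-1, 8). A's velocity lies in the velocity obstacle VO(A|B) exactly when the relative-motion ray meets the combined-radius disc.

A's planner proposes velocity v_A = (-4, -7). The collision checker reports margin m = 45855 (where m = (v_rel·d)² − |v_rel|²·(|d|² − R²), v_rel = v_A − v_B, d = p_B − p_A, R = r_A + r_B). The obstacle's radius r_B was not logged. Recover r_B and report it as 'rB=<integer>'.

m = 45855
d = (4, 21);  v_rel = (-3, -15),  |v_rel|² = 234
v_rel×d = (-3)·(21) − (-15)·(4) = -3
since m = R²·234 − (-3)²:  R² = (9 + 45855) / 234 = 196
R = √196 = 14  ⇒  r_B = 14 − 6 = 8

rB=8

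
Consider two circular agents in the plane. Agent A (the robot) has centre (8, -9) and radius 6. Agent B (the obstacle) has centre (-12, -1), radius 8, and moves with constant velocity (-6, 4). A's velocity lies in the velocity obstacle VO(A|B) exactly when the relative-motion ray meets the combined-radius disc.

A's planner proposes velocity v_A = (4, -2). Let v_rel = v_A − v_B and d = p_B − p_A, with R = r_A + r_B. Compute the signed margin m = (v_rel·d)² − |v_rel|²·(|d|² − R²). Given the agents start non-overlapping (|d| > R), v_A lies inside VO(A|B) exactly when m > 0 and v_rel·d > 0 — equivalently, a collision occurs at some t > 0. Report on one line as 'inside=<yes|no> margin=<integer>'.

d = (-20, 8),  |d|² = 464;  R = 6+8 = 14,  c = 464−14² = 268
v_rel = (10, -6),  |v_rel|² = 136;  v_rel·d = (10)·(-20) + (-6)·(8) = -248
136·t² + 496·t + 268 = 0  ⇒  m = (-248)² − 136·268 = 25056
m = 25056 > 0,  v_rel·d = -248 < 0  ⇒  outside

inside=no margin=25056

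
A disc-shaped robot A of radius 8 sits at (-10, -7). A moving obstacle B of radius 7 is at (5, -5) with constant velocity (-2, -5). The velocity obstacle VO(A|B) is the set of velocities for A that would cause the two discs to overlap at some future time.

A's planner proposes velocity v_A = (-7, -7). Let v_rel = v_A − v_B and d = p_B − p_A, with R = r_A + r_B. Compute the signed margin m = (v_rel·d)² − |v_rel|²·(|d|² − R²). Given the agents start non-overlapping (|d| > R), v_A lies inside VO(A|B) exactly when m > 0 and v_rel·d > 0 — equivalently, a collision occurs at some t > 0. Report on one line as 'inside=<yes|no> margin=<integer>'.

d = (15, 2),  |d|² = 229;  R = 8+7 = 15,  c = 229−15² = 4
v_rel = (-5, -2),  |v_rel|² = 29;  v_rel·d = (-5)·(15) + (-2)·(2) = -79
29·t² + 158·t + 4 = 0  ⇒  m = (-79)² − 29·4 = 6125
m = 6125 > 0,  v_rel·d = -79 < 0  ⇒  outside

inside=no margin=6125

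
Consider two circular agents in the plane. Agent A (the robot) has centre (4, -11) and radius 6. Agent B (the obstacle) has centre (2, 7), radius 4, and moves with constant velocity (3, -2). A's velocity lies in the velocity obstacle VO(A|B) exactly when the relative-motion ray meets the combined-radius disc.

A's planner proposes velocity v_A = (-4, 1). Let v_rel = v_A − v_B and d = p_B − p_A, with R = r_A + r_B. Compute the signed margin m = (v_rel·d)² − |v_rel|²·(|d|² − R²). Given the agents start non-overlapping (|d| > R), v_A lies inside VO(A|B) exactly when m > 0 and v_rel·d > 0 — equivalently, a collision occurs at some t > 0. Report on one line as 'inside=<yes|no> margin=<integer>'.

d = (-2, 18),  |d|² = 328;  R = 6+4 = 10,  c = 328−10² = 228
v_rel = (-7, 3),  |v_rel|² = 58;  v_rel·d = (-7)·(-2) + (3)·(18) = 68
58·t² − 136·t + 228 = 0  ⇒  m = 68² − 58·228 = -8600
m = -8600 < 0,  v_rel·d = 68 > 0  ⇒  outside

inside=no margin=-8600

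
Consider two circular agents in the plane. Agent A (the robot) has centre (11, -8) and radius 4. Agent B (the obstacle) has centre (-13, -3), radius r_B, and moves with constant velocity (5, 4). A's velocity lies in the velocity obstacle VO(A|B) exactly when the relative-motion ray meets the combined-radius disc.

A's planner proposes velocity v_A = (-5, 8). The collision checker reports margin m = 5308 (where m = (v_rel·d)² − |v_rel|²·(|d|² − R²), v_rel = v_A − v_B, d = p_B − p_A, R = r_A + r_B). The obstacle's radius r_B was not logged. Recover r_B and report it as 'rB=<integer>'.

m = 5308
d = (-24, 5);  v_rel = (-10, 4),  |v_rel|² = 116
v_rel×d = (-10)·(5) − (4)·(-24) = 46
since m = R²·116 − 46²:  R² = (2116 + 5308) / 116 = 64
R = √64 = 8  ⇒  r_B = 8 − 4 = 4

rB=4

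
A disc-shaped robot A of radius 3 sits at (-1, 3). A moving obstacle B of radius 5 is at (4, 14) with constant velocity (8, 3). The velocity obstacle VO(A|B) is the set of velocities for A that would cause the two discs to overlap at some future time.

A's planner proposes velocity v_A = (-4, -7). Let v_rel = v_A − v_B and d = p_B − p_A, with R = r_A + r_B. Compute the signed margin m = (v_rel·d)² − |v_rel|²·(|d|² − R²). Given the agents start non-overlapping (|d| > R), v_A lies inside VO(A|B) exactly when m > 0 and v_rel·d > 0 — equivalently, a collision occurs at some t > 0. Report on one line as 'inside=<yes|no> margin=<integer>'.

d = (5, 11),  |d|² = 146;  R = 3+5 = 8,  c = 146−8² = 82
v_rel = (-12, -10),  |v_rel|² = 244;  v_rel·d = (-12)·(5) + (-10)·(11) = -170
244·t² + 340·t + 82 = 0  ⇒  m = (-170)² − 244·82 = 8892
m = 8892 > 0,  v_rel·d = -170 < 0  ⇒  outside

inside=no margin=8892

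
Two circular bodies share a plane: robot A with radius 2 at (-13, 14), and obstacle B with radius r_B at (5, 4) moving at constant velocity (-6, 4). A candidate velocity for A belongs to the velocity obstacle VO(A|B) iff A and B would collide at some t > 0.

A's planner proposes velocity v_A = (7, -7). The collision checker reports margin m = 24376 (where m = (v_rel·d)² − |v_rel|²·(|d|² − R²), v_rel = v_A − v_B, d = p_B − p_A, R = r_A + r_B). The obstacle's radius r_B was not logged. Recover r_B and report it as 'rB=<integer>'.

m = 24376
d = (18, -10);  v_rel = (13, -11),  |v_rel|² = 290
v_rel×d = (13)·(-10) − (-11)·(18) = 68
since m = R²·290 − 68²:  R² = (4624 + 24376) / 290 = 100
R = √100 = 10  ⇒  r_B = 10 − 2 = 8

rB=8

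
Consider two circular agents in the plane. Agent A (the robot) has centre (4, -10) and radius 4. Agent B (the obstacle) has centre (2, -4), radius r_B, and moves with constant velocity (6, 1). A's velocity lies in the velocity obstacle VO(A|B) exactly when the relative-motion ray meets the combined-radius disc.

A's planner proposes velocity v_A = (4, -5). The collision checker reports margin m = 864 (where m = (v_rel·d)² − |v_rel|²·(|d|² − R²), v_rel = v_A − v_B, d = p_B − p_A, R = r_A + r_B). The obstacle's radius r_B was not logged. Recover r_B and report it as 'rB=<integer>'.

m = 864
d = (-2, 6);  v_rel = (-2, -6),  |v_rel|² = 40
v_rel×d = (-2)·(6) − (-6)·(-2) = -24
since m = R²·40 − (-24)²:  R² = (576 + 864) / 40 = 36
R = √36 = 6  ⇒  r_B = 6 − 4 = 2

rB=2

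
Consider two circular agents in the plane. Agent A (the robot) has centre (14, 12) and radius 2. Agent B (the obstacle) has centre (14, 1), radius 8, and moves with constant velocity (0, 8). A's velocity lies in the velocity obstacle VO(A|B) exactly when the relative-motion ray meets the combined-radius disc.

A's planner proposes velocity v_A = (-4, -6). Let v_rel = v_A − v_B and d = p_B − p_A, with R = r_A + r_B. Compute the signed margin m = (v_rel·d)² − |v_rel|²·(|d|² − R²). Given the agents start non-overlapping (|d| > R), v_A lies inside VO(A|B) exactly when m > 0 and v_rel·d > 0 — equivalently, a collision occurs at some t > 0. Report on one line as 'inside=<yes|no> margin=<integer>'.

d = (0, -11),  |d|² = 121;  R = 2+8 = 10,  c = 121−10² = 21
v_rel = (-4, -14),  |v_rel|² = 212;  v_rel·d = (-4)·(0) + (-14)·(-11) = 154
212·t² − 308·t + 21 = 0  ⇒  m = 154² − 212·21 = 19264
m = 19264 > 0,  v_rel·d = 154 > 0  ⇒  inside

inside=yes margin=19264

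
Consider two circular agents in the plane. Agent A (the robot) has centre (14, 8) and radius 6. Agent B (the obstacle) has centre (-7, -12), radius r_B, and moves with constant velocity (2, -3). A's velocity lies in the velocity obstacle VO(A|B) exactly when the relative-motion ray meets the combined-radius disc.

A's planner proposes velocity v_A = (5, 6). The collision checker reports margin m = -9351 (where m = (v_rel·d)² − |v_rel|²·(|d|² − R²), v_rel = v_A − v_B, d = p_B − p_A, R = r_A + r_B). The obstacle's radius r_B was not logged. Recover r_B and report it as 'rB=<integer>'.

m = -9351
d = (-21, -20);  v_rel = (3, 9),  |v_rel|² = 90
v_rel×d = (3)·(-20) − (9)·(-21) = 129
since m = R²·90 − 129²:  R² = (16641 + -9351) / 90 = 81
R = √81 = 9  ⇒  r_B = 9 − 6 = 3

rB=3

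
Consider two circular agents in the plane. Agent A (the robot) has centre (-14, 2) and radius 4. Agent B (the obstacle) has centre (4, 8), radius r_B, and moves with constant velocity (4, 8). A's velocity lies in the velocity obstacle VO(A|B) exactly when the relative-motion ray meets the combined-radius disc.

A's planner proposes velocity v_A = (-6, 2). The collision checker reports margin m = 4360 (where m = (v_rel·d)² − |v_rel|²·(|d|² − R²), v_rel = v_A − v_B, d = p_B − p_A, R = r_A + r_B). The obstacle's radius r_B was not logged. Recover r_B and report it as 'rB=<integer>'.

m = 4360
d = (18, 6);  v_rel = (-10, -6),  |v_rel|² = 136
v_rel×d = (-10)·(6) − (-6)·(18) = 48
since m = R²·136 − 48²:  R² = (2304 + 4360) / 136 = 49
R = √49 = 7  ⇒  r_B = 7 − 4 = 3

rB=3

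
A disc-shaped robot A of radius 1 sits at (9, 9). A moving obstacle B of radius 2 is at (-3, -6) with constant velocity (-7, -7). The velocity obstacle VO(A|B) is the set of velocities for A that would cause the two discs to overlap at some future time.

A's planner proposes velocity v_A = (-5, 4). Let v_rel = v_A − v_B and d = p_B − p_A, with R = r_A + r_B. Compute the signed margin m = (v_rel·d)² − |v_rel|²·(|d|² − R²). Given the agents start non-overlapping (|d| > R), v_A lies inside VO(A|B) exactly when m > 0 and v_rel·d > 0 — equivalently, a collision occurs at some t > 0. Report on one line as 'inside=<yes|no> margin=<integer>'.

d = (-12, -15),  |d|² = 369;  R = 1+2 = 3,  c = 369−3² = 360
v_rel = (2, 11),  |v_rel|² = 125;  v_rel·d = (2)·(-12) + (11)·(-15) = -189
125·t² + 378·t + 360 = 0  ⇒  m = (-189)² − 125·360 = -9279
m = -9279 < 0,  v_rel·d = -189 < 0  ⇒  outside

inside=no margin=-9279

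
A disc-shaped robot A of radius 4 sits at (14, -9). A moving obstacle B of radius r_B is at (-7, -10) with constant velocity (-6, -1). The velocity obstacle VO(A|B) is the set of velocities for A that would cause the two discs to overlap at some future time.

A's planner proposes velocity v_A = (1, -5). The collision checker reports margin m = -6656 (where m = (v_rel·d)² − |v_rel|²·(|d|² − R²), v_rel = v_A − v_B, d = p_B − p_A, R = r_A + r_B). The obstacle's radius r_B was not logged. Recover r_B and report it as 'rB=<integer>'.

m = -6656
d = (-21, -1);  v_rel = (7, -4),  |v_rel|² = 65
v_rel×d = (7)·(-1) − (-4)·(-21) = -91
since m = R²·65 − (-91)²:  R² = (8281 + -6656) / 65 = 25
R = √25 = 5  ⇒  r_B = 5 − 4 = 1

rB=1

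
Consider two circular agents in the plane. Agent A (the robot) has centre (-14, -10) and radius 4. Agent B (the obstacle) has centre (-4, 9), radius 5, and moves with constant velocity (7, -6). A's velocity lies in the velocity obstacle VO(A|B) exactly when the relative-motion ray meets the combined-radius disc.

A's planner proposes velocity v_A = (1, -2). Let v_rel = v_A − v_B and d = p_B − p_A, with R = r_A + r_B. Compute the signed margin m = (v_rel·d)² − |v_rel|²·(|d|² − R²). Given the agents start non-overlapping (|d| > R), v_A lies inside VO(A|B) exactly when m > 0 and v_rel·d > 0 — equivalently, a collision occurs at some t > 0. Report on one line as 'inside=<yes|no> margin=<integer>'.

d = (10, 19),  |d|² = 461;  R = 4+5 = 9,  c = 461−9² = 380
v_rel = (-6, 4),  |v_rel|² = 52;  v_rel·d = (-6)·(10) + (4)·(19) = 16
52·t² − 32·t + 380 = 0  ⇒  m = 16² − 52·380 = -19504
m = -19504 < 0,  v_rel·d = 16 > 0  ⇒  outside

inside=no margin=-19504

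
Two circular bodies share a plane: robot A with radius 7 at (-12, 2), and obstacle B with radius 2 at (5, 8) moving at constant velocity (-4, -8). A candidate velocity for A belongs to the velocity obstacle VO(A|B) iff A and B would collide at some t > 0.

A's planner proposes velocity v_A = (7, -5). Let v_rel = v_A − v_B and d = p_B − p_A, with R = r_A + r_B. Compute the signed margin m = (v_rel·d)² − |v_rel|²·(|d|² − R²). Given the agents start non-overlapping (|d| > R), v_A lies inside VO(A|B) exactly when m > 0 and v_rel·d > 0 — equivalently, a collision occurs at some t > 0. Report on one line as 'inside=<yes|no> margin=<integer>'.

d = (17, 6),  |d|² = 325;  R = 7+2 = 9,  c = 325−9² = 244
v_rel = (11, 3),  |v_rel|² = 130;  v_rel·d = (11)·(17) + (3)·(6) = 205
130·t² − 410·t + 244 = 0  ⇒  m = 205² − 130·244 = 10305
m = 10305 > 0,  v_rel·d = 205 > 0  ⇒  inside

inside=yes margin=10305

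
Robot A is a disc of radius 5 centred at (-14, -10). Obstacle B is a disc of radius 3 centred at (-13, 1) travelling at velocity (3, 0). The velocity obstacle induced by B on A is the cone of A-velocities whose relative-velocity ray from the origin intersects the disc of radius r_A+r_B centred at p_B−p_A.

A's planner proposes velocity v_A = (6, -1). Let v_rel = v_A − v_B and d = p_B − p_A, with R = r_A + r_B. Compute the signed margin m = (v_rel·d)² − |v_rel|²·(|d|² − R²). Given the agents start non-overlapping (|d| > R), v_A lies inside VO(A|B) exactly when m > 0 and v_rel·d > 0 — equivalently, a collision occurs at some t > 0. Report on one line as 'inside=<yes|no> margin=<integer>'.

d = (1, 11),  |d|² = 122;  R = 5+3 = 8,  c = 122−8² = 58
v_rel = (3, -1),  |v_rel|² = 10;  v_rel·d = (3)·(1) + (-1)·(11) = -8
10·t² + 16·t + 58 = 0  ⇒  m = (-8)² − 10·58 = -516
m = -516 < 0,  v_rel·d = -8 < 0  ⇒  outside

inside=no margin=-516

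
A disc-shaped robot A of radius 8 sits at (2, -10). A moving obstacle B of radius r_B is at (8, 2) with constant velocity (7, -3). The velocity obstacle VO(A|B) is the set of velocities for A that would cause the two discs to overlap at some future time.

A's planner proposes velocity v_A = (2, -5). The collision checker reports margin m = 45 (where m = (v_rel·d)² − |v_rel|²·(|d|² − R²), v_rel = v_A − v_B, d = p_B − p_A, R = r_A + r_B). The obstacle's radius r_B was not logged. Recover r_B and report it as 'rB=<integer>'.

m = 45
d = (6, 12);  v_rel = (-5, -2),  |v_rel|² = 29
v_rel×d = (-5)·(12) − (-2)·(6) = -48
since m = R²·29 − (-48)²:  R² = (2304 + 45) / 29 = 81
R = √81 = 9  ⇒  r_B = 9 − 8 = 1

rB=1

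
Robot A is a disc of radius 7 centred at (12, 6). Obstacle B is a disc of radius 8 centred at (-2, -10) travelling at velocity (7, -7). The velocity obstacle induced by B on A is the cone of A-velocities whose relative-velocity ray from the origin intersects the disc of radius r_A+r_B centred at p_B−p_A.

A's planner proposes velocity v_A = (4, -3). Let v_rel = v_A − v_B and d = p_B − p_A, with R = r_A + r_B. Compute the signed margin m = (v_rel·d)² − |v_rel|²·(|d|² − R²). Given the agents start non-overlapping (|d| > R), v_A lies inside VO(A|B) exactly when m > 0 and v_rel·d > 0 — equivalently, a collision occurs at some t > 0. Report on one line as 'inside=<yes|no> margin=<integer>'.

d = (-14, -16),  |d|² = 452;  R = 7+8 = 15,  c = 452−15² = 227
v_rel = (-3, 4),  |v_rel|² = 25;  v_rel·d = (-3)·(-14) + (4)·(-16) = -22
25·t² + 44·t + 227 = 0  ⇒  m = (-22)² − 25·227 = -5191
m = -5191 < 0,  v_rel·d = -22 < 0  ⇒  outside

inside=no margin=-5191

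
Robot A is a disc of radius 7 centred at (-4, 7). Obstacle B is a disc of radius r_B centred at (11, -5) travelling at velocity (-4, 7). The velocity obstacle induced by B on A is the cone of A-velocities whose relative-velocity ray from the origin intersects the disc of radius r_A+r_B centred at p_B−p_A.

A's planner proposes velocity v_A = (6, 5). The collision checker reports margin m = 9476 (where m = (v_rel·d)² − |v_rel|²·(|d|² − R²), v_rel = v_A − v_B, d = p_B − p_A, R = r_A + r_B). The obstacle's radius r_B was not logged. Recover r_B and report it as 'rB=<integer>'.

m = 9476
d = (15, -12);  v_rel = (10, -2),  |v_rel|² = 104
v_rel×d = (10)·(-12) − (-2)·(15) = -90
since m = R²·104 − (-90)²:  R² = (8100 + 9476) / 104 = 169
R = √169 = 13  ⇒  r_B = 13 − 7 = 6

rB=6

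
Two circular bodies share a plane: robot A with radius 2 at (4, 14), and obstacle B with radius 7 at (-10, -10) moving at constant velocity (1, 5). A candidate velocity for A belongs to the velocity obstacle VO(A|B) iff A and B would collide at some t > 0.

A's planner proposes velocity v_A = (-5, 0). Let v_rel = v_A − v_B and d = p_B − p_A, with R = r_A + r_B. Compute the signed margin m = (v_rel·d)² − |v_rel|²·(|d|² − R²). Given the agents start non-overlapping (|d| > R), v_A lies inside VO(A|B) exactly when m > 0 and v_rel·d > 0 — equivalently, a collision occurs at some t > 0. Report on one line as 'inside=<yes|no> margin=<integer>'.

d = (-14, -24),  |d|² = 772;  R = 2+7 = 9,  c = 772−9² = 691
v_rel = (-6, -5),  |v_rel|² = 61;  v_rel·d = (-6)·(-14) + (-5)·(-24) = 204
61·t² − 408·t + 691 = 0  ⇒  m = 204² − 61·691 = -535
m = -535 < 0,  v_rel·d = 204 > 0  ⇒  outside

inside=no margin=-535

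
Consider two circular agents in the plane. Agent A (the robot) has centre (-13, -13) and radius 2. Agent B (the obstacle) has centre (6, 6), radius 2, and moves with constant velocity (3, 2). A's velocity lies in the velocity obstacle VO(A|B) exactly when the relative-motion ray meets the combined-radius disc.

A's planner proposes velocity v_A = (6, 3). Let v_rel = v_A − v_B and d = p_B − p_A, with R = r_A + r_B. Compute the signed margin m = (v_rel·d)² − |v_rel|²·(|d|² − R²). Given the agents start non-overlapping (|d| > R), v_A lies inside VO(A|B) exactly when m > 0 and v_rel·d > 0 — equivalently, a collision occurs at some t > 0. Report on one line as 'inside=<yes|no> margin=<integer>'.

d = (19, 19),  |d|² = 722;  R = 2+2 = 4,  c = 722−4² = 706
v_rel = (3, 1),  |v_rel|² = 10;  v_rel·d = (3)·(19) + (1)·(19) = 76
10·t² − 152·t + 706 = 0  ⇒  m = 76² − 10·706 = -1284
m = -1284 < 0,  v_rel·d = 76 > 0  ⇒  outside

inside=no margin=-1284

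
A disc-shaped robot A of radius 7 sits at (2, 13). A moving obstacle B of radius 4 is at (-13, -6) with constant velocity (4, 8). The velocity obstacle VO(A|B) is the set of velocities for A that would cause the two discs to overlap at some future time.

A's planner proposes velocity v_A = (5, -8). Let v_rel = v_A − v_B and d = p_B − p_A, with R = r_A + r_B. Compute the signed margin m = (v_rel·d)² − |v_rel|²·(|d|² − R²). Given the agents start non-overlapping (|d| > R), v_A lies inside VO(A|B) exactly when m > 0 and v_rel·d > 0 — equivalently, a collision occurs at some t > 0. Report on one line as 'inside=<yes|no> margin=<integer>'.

d = (-15, -19),  |d|² = 586;  R = 7+4 = 11,  c = 586−11² = 465
v_rel = (1, -16),  |v_rel|² = 257;  v_rel·d = (1)·(-15) + (-16)·(-19) = 289
257·t² − 578·t + 465 = 0  ⇒  m = 289² − 257·465 = -35984
m = -35984 < 0,  v_rel·d = 289 > 0  ⇒  outside

inside=no margin=-35984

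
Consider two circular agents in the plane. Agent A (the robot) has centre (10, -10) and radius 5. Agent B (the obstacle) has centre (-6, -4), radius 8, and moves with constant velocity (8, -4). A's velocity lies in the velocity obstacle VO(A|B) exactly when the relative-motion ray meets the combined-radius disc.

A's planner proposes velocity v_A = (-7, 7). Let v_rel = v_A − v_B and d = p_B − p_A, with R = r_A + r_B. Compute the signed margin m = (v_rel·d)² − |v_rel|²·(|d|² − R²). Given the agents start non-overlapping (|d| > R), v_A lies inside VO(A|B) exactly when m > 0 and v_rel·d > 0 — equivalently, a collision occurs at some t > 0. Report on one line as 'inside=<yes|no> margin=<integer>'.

d = (-16, 6),  |d|² = 292;  R = 5+8 = 13,  c = 292−13² = 123
v_rel = (-15, 11),  |v_rel|² = 346;  v_rel·d = (-15)·(-16) + (11)·(6) = 306
346·t² − 612·t + 123 = 0  ⇒  m = 306² − 346·123 = 51078
m = 51078 > 0,  v_rel·d = 306 > 0  ⇒  inside

inside=yes margin=51078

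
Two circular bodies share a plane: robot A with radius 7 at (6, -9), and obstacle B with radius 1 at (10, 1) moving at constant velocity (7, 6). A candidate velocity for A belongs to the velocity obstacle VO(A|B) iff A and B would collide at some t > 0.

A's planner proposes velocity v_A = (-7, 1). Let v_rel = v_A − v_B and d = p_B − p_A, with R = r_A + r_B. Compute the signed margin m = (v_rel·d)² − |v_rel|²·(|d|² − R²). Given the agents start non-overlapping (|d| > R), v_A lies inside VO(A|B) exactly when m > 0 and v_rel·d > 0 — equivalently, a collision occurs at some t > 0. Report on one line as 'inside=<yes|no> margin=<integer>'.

d = (4, 10),  |d|² = 116;  R = 7+1 = 8,  c = 116−8² = 52
v_rel = (-14, -5),  |v_rel|² = 221;  v_rel·d = (-14)·(4) + (-5)·(10) = -106
221·t² + 212·t + 52 = 0  ⇒  m = (-106)² − 221·52 = -256
m = -256 < 0,  v_rel·d = -106 < 0  ⇒  outside

inside=no margin=-256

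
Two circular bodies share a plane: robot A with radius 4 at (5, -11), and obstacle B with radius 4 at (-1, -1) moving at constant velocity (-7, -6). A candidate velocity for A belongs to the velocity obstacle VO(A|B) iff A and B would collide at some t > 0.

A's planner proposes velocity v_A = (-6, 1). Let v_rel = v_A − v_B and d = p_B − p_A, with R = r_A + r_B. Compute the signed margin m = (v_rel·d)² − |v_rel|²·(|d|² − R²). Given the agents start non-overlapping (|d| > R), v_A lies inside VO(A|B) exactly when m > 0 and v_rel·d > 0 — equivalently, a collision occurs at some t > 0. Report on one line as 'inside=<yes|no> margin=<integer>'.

d = (-6, 10),  |d|² = 136;  R = 4+4 = 8,  c = 136−8² = 72
v_rel = (1, 7),  |v_rel|² = 50;  v_rel·d = (1)·(-6) + (7)·(10) = 64
50·t² − 128·t + 72 = 0  ⇒  m = 64² − 50·72 = 496
m = 496 > 0,  v_rel·d = 64 > 0  ⇒  inside

inside=yes margin=496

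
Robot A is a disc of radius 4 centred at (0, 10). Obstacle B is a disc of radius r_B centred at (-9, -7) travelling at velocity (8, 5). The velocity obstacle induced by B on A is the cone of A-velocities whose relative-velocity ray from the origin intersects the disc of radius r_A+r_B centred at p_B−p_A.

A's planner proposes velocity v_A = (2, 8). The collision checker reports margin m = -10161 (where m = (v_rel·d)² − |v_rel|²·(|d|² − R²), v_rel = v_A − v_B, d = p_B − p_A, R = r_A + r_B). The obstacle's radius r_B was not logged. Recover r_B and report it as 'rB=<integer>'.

m = -10161
d = (-9, -17);  v_rel = (-6, 3),  |v_rel|² = 45
v_rel×d = (-6)·(-17) − (3)·(-9) = 129
since m = R²·45 − 129²:  R² = (16641 + -10161) / 45 = 144
R = √144 = 12  ⇒  r_B = 12 − 4 = 8

rB=8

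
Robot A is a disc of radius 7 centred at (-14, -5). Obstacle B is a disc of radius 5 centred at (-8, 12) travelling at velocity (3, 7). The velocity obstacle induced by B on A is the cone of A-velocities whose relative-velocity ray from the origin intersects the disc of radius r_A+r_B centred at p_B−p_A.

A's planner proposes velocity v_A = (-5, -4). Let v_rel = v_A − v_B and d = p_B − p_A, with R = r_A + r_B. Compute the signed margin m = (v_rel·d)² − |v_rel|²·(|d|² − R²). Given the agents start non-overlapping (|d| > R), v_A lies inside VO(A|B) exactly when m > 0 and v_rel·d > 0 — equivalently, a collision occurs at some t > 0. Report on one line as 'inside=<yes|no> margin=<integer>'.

d = (6, 17),  |d|² = 325;  R = 7+5 = 12,  c = 325−12² = 181
v_rel = (-8, -11),  |v_rel|² = 185;  v_rel·d = (-8)·(6) + (-11)·(17) = -235
185·t² + 470·t + 181 = 0  ⇒  m = (-235)² − 185·181 = 21740
m = 21740 > 0,  v_rel·d = -235 < 0  ⇒  outside

inside=no margin=21740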